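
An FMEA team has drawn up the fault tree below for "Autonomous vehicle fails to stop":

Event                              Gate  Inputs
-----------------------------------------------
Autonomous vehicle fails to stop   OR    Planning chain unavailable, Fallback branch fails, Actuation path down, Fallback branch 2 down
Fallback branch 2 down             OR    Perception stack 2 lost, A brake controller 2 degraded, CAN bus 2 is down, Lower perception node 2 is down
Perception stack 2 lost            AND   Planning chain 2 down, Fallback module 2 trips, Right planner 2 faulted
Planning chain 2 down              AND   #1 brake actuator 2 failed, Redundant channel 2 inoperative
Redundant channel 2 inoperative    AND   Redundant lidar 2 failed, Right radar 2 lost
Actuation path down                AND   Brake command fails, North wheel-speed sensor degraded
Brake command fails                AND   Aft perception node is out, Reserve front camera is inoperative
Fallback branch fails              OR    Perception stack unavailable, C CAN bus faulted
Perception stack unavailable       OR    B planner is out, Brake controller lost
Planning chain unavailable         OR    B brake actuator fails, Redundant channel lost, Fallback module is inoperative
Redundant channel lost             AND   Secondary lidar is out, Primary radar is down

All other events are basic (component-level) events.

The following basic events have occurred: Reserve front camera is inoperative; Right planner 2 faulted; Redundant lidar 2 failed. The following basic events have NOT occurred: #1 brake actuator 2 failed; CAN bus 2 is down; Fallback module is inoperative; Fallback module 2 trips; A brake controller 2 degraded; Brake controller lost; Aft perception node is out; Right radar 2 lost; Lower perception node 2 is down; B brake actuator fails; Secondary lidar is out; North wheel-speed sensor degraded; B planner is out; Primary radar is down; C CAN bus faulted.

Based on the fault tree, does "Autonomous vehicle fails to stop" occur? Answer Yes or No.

No

Redundant channel lost [AND]: Secondary lidar is out=not, Primary radar is down=not → not all inputs occur → does not occur.
Planning chain unavailable [OR]: B brake actuator fails=not, Redundant channel lost=not, Fallback module is inoperative=not → no input occurs → does not occur.
Perception stack unavailable [OR]: B planner is out=not, Brake controller lost=not → no input occurs → does not occur.
Fallback branch fails [OR]: Perception stack unavailable=not, C CAN bus faulted=not → no input occurs → does not occur.
Brake command fails [AND]: Aft perception node is out=not, Reserve front camera is inoperative=occurs → not all inputs occur → does not occur.
Actuation path down [AND]: Brake command fails=not, North wheel-speed sensor degraded=not → not all inputs occur → does not occur.
Redundant channel 2 inoperative [AND]: Redundant lidar 2 failed=occurs, Right radar 2 lost=not → not all inputs occur → does not occur.
Planning chain 2 down [AND]: #1 brake actuator 2 failed=not, Redundant channel 2 inoperative=not → not all inputs occur → does not occur.
Perception stack 2 lost [AND]: Planning chain 2 down=not, Fallback module 2 trips=not, Right planner 2 faulted=occurs → not all inputs occur → does not occur.
Fallback branch 2 down [OR]: Perception stack 2 lost=not, A brake controller 2 degraded=not, CAN bus 2 is down=not, Lower perception node 2 is down=not → no input occurs → does not occur.
Autonomous vehicle fails to stop [OR]: Planning chain unavailable=not, Fallback branch fails=not, Actuation path down=not, Fallback branch 2 down=not → no input occurs → does not occur.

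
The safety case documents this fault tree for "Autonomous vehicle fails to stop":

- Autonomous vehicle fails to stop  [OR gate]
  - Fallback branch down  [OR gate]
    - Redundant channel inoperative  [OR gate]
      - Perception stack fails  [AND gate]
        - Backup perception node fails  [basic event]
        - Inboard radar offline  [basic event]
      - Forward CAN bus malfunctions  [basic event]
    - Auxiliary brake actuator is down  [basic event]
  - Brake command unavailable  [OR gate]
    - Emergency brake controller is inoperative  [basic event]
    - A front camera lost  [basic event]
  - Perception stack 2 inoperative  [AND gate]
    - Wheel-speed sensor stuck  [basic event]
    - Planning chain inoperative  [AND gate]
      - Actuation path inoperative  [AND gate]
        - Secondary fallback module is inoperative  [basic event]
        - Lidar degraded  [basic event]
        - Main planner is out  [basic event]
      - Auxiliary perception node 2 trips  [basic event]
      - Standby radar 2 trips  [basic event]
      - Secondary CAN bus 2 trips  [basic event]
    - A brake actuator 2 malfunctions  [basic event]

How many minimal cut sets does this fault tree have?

6

Perception stack fails [AND]: one cut set from each child combined → 1 × 1 = 1 cut set(s).
Redundant channel inoperative [OR]: union of children's cut sets → 2 cut set(s).
Fallback branch down [OR]: union of children's cut sets → 3 cut set(s).
Brake command unavailable [OR]: union of children's cut sets → 2 cut set(s).
Actuation path inoperative [AND]: one cut set from each child combined → 1 × 1 × 1 = 1 cut set(s).
Planning chain inoperative [AND]: one cut set from each child combined → 1 × 1 × 1 × 1 = 1 cut set(s).
Perception stack 2 inoperative [AND]: one cut set from each child combined → 1 × 1 × 1 = 1 cut set(s).
Autonomous vehicle fails to stop [OR]: union of children's cut sets → 6 cut set(s).
Minimal cut sets: {Backup perception node fails, Inboard radar offline}; {Forward CAN bus malfunctions}; {Auxiliary brake actuator is down}; {Emergency brake controller is inoperative}; {A front camera lost}; {A brake actuator 2 malfunctions, Auxiliary perception node 2 trips, Lidar degraded, Main planner is out, Secondary CAN bus 2 trips, Secondary fallback module is inoperative, Standby radar 2 trips, Wheel-speed sensor stuck}.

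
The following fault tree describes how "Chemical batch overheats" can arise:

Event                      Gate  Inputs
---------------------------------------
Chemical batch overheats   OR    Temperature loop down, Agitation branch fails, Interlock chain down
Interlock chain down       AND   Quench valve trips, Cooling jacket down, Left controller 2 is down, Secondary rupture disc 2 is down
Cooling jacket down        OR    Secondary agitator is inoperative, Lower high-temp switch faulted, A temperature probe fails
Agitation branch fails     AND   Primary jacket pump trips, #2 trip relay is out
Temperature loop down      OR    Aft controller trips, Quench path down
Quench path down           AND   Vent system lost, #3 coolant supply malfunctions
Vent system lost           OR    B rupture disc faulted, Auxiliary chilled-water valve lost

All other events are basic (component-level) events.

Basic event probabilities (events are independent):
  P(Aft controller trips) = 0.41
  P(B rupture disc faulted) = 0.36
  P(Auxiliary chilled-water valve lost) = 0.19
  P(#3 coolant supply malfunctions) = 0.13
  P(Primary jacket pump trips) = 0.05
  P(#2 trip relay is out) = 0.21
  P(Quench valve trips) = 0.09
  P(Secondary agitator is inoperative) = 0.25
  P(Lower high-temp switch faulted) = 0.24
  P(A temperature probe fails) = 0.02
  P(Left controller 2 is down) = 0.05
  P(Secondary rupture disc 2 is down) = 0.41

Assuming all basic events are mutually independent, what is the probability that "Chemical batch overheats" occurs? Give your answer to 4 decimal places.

P(Vent system lost) [OR] = 1 − (1−0.36) × (1−0.19) = 0.481600
P(Quench path down) [AND] = 0.481600 × 0.13 = 0.062608
P(Temperature loop down) [OR] = 1 − (1−0.41) × (1−0.062608) = 0.446939
P(Agitation branch fails) [AND] = 0.05 × 0.21 = 0.010500
P(Cooling jacket down) [OR] = 1 − (1−0.25) × (1−0.24) × (1−0.02) = 0.441400
P(Interlock chain down) [AND] = 0.09 × 0.441400 × 0.05 × 0.41 = 0.000814
P(Chemical batch overheats) [OR] = 1 − (1−0.446939) × (1−0.010500) × (1−0.000814) = 0.453192
Rounded to 4 decimal places: P(Chemical batch overheats) ≈ 0.4532.

0.4532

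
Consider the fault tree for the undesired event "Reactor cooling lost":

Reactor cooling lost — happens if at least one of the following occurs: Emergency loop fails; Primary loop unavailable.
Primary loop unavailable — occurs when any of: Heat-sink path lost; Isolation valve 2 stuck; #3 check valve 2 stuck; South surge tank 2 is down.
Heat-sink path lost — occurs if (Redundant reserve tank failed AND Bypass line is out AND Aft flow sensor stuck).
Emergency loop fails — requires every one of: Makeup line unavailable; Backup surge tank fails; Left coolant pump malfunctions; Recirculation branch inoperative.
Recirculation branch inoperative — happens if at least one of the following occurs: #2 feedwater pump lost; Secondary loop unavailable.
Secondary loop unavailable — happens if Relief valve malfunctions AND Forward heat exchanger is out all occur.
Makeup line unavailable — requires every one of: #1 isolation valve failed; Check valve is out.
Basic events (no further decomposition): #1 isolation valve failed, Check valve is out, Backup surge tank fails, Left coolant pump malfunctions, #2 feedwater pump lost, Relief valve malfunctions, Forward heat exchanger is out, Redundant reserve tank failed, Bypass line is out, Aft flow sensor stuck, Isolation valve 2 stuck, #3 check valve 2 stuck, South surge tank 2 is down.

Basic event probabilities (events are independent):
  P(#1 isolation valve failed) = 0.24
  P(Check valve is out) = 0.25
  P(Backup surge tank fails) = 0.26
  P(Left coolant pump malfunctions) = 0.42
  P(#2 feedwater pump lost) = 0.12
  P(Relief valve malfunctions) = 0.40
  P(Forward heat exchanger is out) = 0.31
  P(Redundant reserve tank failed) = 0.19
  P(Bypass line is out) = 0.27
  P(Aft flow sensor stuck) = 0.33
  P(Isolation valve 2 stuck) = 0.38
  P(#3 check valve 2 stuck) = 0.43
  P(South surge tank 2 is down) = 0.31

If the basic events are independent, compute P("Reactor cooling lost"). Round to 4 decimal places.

P(Makeup line unavailable) [AND] = 0.24 × 0.25 = 0.060000
P(Secondary loop unavailable) [AND] = 0.40 × 0.31 = 0.124000
P(Recirculation branch inoperative) [OR] = 1 − (1−0.12) × (1−0.124000) = 0.229120
P(Emergency loop fails) [AND] = 0.060000 × 0.26 × 0.42 × 0.229120 = 0.001501
P(Heat-sink path lost) [AND] = 0.19 × 0.27 × 0.33 = 0.016929
P(Primary loop unavailable) [OR] = 1 − (1−0.016929) × (1−0.38) × (1−0.43) × (1−0.31) = 0.760282
P(Reactor cooling lost) [OR] = 1 − (1−0.001501) × (1−0.760282) = 0.760642
Rounded to 4 decimal places: P(Reactor cooling lost) ≈ 0.7606.

0.7606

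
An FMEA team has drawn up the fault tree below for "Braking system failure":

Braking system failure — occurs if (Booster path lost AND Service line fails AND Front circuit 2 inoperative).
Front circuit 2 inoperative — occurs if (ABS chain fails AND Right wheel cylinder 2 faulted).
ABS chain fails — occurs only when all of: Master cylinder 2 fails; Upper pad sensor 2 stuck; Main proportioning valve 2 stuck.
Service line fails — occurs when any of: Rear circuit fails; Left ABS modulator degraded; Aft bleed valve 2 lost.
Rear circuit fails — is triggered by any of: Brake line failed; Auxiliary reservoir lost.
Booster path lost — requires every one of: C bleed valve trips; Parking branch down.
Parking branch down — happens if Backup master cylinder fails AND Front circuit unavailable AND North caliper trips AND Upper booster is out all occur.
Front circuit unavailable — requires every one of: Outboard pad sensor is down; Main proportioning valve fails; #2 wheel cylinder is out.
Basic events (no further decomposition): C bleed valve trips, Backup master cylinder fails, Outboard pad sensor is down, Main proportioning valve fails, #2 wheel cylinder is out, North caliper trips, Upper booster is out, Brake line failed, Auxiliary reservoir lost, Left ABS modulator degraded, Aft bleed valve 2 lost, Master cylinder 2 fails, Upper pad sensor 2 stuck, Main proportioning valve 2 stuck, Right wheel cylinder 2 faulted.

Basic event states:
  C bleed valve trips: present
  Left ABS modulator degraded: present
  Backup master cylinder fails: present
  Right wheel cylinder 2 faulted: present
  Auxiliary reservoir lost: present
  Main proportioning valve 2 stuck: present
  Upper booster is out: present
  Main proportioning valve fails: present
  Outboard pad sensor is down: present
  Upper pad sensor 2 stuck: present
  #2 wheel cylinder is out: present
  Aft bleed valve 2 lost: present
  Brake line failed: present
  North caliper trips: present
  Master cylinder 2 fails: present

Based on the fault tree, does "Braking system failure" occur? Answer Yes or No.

Yes

Front circuit unavailable [AND]: Outboard pad sensor is down=occurs, Main proportioning valve fails=occurs, #2 wheel cylinder is out=occurs → all inputs occur → occurs.
Parking branch down [AND]: Backup master cylinder fails=occurs, Front circuit unavailable=occurs, North caliper trips=occurs, Upper booster is out=occurs → all inputs occur → occurs.
Booster path lost [AND]: C bleed valve trips=occurs, Parking branch down=occurs → all inputs occur → occurs.
Rear circuit fails [OR]: Brake line failed=occurs, Auxiliary reservoir lost=occurs → at least one input occurs → occurs.
Service line fails [OR]: Rear circuit fails=occurs, Left ABS modulator degraded=occurs, Aft bleed valve 2 lost=occurs → at least one input occurs → occurs.
ABS chain fails [AND]: Master cylinder 2 fails=occurs, Upper pad sensor 2 stuck=occurs, Main proportioning valve 2 stuck=occurs → all inputs occur → occurs.
Front circuit 2 inoperative [AND]: ABS chain fails=occurs, Right wheel cylinder 2 faulted=occurs → all inputs occur → occurs.
Braking system failure [AND]: Booster path lost=occurs, Service line fails=occurs, Front circuit 2 inoperative=occurs → all inputs occur → occurs.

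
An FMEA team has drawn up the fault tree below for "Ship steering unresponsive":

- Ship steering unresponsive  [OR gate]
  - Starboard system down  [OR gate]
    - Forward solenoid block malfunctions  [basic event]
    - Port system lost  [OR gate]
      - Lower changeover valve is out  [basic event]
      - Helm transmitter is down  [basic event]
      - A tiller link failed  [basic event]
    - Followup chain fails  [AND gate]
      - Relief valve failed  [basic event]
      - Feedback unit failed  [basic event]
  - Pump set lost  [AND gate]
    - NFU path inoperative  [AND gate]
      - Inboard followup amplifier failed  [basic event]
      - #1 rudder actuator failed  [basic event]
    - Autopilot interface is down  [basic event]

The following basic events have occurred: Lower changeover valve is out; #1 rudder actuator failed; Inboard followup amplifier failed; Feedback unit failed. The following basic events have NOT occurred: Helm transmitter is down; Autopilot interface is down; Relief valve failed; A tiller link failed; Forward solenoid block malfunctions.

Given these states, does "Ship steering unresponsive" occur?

Yes

Port system lost [OR]: Lower changeover valve is out=occurs, Helm transmitter is down=not, A tiller link failed=not → at least one input occurs → occurs.
Followup chain fails [AND]: Relief valve failed=not, Feedback unit failed=occurs → not all inputs occur → does not occur.
Starboard system down [OR]: Forward solenoid block malfunctions=not, Port system lost=occurs, Followup chain fails=not → at least one input occurs → occurs.
NFU path inoperative [AND]: Inboard followup amplifier failed=occurs, #1 rudder actuator failed=occurs → all inputs occur → occurs.
Pump set lost [AND]: NFU path inoperative=occurs, Autopilot interface is down=not → not all inputs occur → does not occur.
Ship steering unresponsive [OR]: Starboard system down=occurs, Pump set lost=not → at least one input occurs → occurs.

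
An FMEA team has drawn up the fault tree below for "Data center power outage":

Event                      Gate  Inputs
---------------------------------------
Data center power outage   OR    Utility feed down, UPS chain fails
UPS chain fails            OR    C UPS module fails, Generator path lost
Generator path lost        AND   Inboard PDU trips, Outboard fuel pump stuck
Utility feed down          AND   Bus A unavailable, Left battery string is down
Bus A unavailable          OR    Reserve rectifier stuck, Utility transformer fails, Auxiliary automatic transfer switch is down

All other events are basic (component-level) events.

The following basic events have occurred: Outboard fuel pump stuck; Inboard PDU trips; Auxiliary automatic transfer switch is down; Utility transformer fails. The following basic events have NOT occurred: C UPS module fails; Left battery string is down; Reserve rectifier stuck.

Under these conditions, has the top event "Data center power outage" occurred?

Bus A unavailable [OR]: Reserve rectifier stuck=not, Utility transformer fails=occurs, Auxiliary automatic transfer switch is down=occurs → at least one input occurs → occurs.
Utility feed down [AND]: Bus A unavailable=occurs, Left battery string is down=not → not all inputs occur → does not occur.
Generator path lost [AND]: Inboard PDU trips=occurs, Outboard fuel pump stuck=occurs → all inputs occur → occurs.
UPS chain fails [OR]: C UPS module fails=not, Generator path lost=occurs → at least one input occurs → occurs.
Data center power outage [OR]: Utility feed down=not, UPS chain fails=occurs → at least one input occurs → occurs.

Yes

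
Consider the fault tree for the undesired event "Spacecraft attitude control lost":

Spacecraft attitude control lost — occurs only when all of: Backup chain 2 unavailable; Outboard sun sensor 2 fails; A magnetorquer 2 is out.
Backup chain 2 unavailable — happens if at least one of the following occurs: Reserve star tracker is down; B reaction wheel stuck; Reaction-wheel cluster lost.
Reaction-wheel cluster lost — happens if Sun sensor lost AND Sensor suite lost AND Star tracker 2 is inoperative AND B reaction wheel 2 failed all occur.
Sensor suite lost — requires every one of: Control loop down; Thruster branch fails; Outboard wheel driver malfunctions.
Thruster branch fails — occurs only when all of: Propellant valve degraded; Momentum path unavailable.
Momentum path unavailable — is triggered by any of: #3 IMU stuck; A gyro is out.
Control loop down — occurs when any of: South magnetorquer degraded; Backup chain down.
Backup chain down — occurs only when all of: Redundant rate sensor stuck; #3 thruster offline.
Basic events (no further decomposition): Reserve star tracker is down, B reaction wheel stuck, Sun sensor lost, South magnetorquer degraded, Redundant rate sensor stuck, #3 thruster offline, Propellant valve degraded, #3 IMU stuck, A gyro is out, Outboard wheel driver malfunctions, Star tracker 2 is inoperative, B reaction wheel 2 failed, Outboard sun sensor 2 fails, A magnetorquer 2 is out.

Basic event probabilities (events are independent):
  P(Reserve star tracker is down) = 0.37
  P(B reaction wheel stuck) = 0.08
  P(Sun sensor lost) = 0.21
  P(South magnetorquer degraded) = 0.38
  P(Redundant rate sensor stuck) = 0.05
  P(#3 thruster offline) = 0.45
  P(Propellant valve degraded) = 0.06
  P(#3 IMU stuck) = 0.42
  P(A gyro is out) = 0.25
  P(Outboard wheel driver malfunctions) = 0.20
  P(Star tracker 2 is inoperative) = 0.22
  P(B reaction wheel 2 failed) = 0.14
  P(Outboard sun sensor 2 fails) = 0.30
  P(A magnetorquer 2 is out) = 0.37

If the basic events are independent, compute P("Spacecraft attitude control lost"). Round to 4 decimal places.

0.0467

P(Backup chain down) [AND] = 0.05 × 0.45 = 0.022500
P(Control loop down) [OR] = 1 − (1−0.38) × (1−0.022500) = 0.393950
P(Momentum path unavailable) [OR] = 1 − (1−0.42) × (1−0.25) = 0.565000
P(Thruster branch fails) [AND] = 0.06 × 0.565000 = 0.033900
P(Sensor suite lost) [AND] = 0.393950 × 0.033900 × 0.20 = 0.002671
P(Reaction-wheel cluster lost) [AND] = 0.21 × 0.002671 × 0.22 × 0.14 = 0.000017
P(Backup chain 2 unavailable) [OR] = 1 − (1−0.37) × (1−0.08) × (1−0.000017) = 0.420410
P(Spacecraft attitude control lost) [AND] = 0.420410 × 0.30 × 0.37 = 0.046666
Rounded to 4 decimal places: P(Spacecraft attitude control lost) ≈ 0.0467.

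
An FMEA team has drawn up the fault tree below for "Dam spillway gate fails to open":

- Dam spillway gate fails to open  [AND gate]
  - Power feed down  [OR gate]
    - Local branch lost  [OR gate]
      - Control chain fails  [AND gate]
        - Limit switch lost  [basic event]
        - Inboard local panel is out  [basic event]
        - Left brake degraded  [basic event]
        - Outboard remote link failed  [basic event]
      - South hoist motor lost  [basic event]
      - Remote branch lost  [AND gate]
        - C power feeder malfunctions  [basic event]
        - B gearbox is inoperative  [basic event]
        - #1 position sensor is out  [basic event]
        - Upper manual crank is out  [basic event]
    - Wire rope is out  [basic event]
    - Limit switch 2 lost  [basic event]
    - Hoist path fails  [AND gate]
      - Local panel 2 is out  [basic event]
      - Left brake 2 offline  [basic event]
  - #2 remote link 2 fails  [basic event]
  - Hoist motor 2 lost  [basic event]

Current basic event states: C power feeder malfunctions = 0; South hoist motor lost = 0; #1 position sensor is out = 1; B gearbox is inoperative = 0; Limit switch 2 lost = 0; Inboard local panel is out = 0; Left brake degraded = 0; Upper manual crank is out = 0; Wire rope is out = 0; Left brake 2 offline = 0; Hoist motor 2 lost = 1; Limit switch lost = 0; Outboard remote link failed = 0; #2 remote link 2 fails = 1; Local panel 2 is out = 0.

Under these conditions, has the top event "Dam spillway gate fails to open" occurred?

Control chain fails [AND]: Limit switch lost=not, Inboard local panel is out=not, Left brake degraded=not, Outboard remote link failed=not → not all inputs occur → does not occur.
Remote branch lost [AND]: C power feeder malfunctions=not, B gearbox is inoperative=not, #1 position sensor is out=occurs, Upper manual crank is out=not → not all inputs occur → does not occur.
Local branch lost [OR]: Control chain fails=not, South hoist motor lost=not, Remote branch lost=not → no input occurs → does not occur.
Hoist path fails [AND]: Local panel 2 is out=not, Left brake 2 offline=not → not all inputs occur → does not occur.
Power feed down [OR]: Local branch lost=not, Wire rope is out=not, Limit switch 2 lost=not, Hoist path fails=not → no input occurs → does not occur.
Dam spillway gate fails to open [AND]: Power feed down=not, #2 remote link 2 fails=occurs, Hoist motor 2 lost=occurs → not all inputs occur → does not occur.

No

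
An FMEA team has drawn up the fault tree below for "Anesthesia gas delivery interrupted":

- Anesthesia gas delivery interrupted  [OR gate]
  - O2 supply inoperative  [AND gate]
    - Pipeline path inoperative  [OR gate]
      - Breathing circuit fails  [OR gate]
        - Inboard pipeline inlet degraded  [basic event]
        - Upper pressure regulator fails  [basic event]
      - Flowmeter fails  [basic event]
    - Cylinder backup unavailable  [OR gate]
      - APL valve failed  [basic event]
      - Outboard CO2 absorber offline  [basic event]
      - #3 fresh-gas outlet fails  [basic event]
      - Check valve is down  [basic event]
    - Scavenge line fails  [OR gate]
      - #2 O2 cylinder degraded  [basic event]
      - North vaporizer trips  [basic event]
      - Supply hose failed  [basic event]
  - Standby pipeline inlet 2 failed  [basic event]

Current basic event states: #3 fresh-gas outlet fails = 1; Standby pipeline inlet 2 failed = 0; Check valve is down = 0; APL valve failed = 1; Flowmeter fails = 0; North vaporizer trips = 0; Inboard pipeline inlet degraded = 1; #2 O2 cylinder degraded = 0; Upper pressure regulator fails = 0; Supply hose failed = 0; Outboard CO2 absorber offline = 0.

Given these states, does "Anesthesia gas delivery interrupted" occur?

No

Breathing circuit fails [OR]: Inboard pipeline inlet degraded=occurs, Upper pressure regulator fails=not → at least one input occurs → occurs.
Pipeline path inoperative [OR]: Breathing circuit fails=occurs, Flowmeter fails=not → at least one input occurs → occurs.
Cylinder backup unavailable [OR]: APL valve failed=occurs, Outboard CO2 absorber offline=not, #3 fresh-gas outlet fails=occurs, Check valve is down=not → at least one input occurs → occurs.
Scavenge line fails [OR]: #2 O2 cylinder degraded=not, North vaporizer trips=not, Supply hose failed=not → no input occurs → does not occur.
O2 supply inoperative [AND]: Pipeline path inoperative=occurs, Cylinder backup unavailable=occurs, Scavenge line fails=not → not all inputs occur → does not occur.
Anesthesia gas delivery interrupted [OR]: O2 supply inoperative=not, Standby pipeline inlet 2 failed=not → no input occurs → does not occur.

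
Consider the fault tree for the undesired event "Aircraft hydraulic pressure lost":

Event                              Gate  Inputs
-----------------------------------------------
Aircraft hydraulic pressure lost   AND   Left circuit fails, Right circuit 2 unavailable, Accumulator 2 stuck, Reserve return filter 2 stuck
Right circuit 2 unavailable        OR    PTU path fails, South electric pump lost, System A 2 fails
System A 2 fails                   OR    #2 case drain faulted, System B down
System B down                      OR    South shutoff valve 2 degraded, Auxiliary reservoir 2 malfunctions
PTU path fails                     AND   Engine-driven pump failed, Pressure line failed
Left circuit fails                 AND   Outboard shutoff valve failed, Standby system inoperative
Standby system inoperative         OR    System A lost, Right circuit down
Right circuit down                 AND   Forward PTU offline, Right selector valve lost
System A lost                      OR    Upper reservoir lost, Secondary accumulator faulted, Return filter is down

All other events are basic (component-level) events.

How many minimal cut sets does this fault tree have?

20

System A lost [OR]: union of children's cut sets → 3 cut set(s).
Right circuit down [AND]: one cut set from each child combined → 1 × 1 = 1 cut set(s).
Standby system inoperative [OR]: union of children's cut sets → 4 cut set(s).
Left circuit fails [AND]: one cut set from each child combined → 1 × 4 = 4 cut set(s).
PTU path fails [AND]: one cut set from each child combined → 1 × 1 = 1 cut set(s).
System B down [OR]: union of children's cut sets → 2 cut set(s).
System A 2 fails [OR]: union of children's cut sets → 3 cut set(s).
Right circuit 2 unavailable [OR]: union of children's cut sets → 5 cut set(s).
Aircraft hydraulic pressure lost [AND]: one cut set from each child combined → 4 × 5 × 1 × 1 = 20 cut set(s).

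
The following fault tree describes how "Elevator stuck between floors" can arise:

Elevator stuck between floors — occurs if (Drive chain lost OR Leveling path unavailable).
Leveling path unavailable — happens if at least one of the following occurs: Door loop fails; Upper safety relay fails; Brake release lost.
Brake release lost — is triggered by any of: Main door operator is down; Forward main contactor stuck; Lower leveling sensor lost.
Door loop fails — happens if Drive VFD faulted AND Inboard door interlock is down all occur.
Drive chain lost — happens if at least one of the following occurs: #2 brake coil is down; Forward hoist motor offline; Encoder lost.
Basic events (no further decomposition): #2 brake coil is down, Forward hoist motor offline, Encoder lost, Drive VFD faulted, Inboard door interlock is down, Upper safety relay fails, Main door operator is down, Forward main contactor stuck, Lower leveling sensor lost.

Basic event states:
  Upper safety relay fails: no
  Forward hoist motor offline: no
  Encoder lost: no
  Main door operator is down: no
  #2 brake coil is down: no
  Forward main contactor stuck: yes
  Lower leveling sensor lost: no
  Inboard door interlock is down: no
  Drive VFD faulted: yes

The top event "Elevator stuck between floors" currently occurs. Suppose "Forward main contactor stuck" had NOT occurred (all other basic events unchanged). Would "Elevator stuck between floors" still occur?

No

Counterfactual: set "Forward main contactor stuck" to not occurred.
Drive chain lost [OR]: #2 brake coil is down=not, Forward hoist motor offline=not, Encoder lost=not → no input occurs → does not occur.
Door loop fails [AND]: Drive VFD faulted=occurs, Inboard door interlock is down=not → not all inputs occur → does not occur.
Brake release lost [OR]: Main door operator is down=not, Forward main contactor stuck=not, Lower leveling sensor lost=not → no input occurs → does not occur.
Leveling path unavailable [OR]: Door loop fails=not, Upper safety relay fails=not, Brake release lost=not → no input occurs → does not occur.
Elevator stuck between floors [OR]: Drive chain lost=not, Leveling path unavailable=not → no input occurs → does not occur.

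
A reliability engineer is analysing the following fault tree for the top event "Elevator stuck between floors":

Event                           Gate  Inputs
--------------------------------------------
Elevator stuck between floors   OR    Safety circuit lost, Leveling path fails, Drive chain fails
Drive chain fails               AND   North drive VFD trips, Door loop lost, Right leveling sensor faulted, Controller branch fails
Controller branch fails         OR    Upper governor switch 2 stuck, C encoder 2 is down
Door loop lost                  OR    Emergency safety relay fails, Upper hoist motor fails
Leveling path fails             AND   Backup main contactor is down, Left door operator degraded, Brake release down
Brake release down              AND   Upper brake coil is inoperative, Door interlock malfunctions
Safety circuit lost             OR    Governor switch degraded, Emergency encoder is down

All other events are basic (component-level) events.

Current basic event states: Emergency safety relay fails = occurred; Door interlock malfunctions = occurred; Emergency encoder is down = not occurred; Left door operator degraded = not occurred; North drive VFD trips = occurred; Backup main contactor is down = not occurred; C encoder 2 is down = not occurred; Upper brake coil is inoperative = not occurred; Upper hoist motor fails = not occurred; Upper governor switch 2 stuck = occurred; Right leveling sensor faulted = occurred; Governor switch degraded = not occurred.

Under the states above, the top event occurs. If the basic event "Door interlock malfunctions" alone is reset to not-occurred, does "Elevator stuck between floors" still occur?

Counterfactual: set "Door interlock malfunctions" to not occurred.
Safety circuit lost [OR]: Governor switch degraded=not, Emergency encoder is down=not → no input occurs → does not occur.
Brake release down [AND]: Upper brake coil is inoperative=not, Door interlock malfunctions=not → not all inputs occur → does not occur.
Leveling path fails [AND]: Backup main contactor is down=not, Left door operator degraded=not, Brake release down=not → not all inputs occur → does not occur.
Door loop lost [OR]: Emergency safety relay fails=occurs, Upper hoist motor fails=not → at least one input occurs → occurs.
Controller branch fails [OR]: Upper governor switch 2 stuck=occurs, C encoder 2 is down=not → at least one input occurs → occurs.
Drive chain fails [AND]: North drive VFD trips=occurs, Door loop lost=occurs, Right leveling sensor faulted=occurs, Controller branch fails=occurs → all inputs occur → occurs.
Elevator stuck between floors [OR]: Safety circuit lost=not, Leveling path fails=not, Drive chain fails=occurs → at least one input occurs → occurs.

Yes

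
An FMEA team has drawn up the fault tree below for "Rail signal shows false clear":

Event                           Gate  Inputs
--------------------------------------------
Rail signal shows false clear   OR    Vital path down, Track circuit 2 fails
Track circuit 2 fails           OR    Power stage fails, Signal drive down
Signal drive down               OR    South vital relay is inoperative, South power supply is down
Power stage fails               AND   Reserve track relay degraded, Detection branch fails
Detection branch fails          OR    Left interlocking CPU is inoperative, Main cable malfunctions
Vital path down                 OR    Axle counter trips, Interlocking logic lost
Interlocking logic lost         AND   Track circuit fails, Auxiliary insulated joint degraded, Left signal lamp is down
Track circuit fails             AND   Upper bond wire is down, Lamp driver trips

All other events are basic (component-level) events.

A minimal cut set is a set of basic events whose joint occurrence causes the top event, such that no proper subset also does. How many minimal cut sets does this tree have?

6

Track circuit fails [AND]: one cut set from each child combined → 1 × 1 = 1 cut set(s).
Interlocking logic lost [AND]: one cut set from each child combined → 1 × 1 × 1 = 1 cut set(s).
Vital path down [OR]: union of children's cut sets → 2 cut set(s).
Detection branch fails [OR]: union of children's cut sets → 2 cut set(s).
Power stage fails [AND]: one cut set from each child combined → 1 × 2 = 2 cut set(s).
Signal drive down [OR]: union of children's cut sets → 2 cut set(s).
Track circuit 2 fails [OR]: union of children's cut sets → 4 cut set(s).
Rail signal shows false clear [OR]: union of children's cut sets → 6 cut set(s).
Minimal cut sets: {Axle counter trips}; {Auxiliary insulated joint degraded, Lamp driver trips, Left signal lamp is down, Upper bond wire is down}; {Left interlocking CPU is inoperative, Reserve track relay degraded}; {Main cable malfunctions, Reserve track relay degraded}; {South vital relay is inoperative}; {South power supply is down}.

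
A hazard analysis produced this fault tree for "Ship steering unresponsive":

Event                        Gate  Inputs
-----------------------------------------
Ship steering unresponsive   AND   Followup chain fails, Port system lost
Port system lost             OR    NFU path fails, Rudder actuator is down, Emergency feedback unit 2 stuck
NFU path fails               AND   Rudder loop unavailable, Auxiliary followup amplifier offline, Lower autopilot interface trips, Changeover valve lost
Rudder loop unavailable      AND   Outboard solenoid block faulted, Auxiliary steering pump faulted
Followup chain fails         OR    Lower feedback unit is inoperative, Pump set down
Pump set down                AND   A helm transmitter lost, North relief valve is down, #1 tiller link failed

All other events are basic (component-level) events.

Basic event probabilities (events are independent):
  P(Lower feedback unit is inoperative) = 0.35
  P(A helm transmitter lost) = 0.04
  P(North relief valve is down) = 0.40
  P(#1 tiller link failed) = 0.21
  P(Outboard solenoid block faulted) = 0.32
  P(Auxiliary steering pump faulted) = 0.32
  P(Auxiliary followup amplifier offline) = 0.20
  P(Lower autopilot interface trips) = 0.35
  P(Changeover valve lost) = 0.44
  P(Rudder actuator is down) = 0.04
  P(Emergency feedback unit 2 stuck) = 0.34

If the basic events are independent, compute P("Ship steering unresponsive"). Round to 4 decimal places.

P(Pump set down) [AND] = 0.04 × 0.40 × 0.21 = 0.003360
P(Followup chain fails) [OR] = 1 − (1−0.35) × (1−0.003360) = 0.352184
P(Rudder loop unavailable) [AND] = 0.32 × 0.32 = 0.102400
P(NFU path fails) [AND] = 0.102400 × 0.20 × 0.35 × 0.44 = 0.003154
P(Port system lost) [OR] = 1 − (1−0.003154) × (1−0.04) × (1−0.34) = 0.368398
P(Ship steering unresponsive) [AND] = 0.352184 × 0.368398 = 0.129744
Rounded to 4 decimal places: P(Ship steering unresponsive) ≈ 0.1297.

0.1297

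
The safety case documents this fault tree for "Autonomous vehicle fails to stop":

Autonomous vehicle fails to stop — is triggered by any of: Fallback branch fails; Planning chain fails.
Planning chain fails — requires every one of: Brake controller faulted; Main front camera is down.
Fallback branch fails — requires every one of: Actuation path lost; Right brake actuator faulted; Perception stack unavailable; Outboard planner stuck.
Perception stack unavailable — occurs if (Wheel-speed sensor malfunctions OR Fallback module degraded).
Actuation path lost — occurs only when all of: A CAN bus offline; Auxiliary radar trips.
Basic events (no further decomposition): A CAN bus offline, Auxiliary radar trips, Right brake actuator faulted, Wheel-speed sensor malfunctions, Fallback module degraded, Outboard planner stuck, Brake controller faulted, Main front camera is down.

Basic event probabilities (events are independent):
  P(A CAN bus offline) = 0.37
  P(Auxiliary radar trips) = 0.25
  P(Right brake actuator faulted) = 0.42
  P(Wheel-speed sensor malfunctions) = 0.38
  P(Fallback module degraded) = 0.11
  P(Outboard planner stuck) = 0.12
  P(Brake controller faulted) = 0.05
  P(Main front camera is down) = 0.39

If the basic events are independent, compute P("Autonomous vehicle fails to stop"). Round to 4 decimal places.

0.0215

P(Actuation path lost) [AND] = 0.37 × 0.25 = 0.092500
P(Perception stack unavailable) [OR] = 1 − (1−0.38) × (1−0.11) = 0.448200
P(Fallback branch fails) [AND] = 0.092500 × 0.42 × 0.448200 × 0.12 = 0.002090
P(Planning chain fails) [AND] = 0.05 × 0.39 = 0.019500
P(Autonomous vehicle fails to stop) [OR] = 1 − (1−0.002090) × (1−0.019500) = 0.021549
Rounded to 4 decimal places: P(Autonomous vehicle fails to stop) ≈ 0.0215.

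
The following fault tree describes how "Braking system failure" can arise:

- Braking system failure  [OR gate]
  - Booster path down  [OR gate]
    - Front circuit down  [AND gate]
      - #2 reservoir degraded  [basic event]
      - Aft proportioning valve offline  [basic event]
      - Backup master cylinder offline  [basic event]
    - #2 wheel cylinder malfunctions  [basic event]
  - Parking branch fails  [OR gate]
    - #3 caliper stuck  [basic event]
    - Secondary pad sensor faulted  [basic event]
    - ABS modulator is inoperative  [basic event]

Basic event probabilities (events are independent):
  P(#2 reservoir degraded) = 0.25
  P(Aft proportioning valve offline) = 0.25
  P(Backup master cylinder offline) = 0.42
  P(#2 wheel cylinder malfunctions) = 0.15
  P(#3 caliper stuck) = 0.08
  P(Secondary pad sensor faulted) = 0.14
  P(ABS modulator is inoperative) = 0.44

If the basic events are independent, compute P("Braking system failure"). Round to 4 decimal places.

0.6333

P(Front circuit down) [AND] = 0.25 × 0.25 × 0.42 = 0.026250
P(Booster path down) [OR] = 1 − (1−0.026250) × (1−0.15) = 0.172313
P(Parking branch fails) [OR] = 1 − (1−0.08) × (1−0.14) × (1−0.44) = 0.556928
P(Braking system failure) [OR] = 1 − (1−0.172313) × (1−0.556928) = 0.633275
Rounded to 4 decimal places: P(Braking system failure) ≈ 0.6333.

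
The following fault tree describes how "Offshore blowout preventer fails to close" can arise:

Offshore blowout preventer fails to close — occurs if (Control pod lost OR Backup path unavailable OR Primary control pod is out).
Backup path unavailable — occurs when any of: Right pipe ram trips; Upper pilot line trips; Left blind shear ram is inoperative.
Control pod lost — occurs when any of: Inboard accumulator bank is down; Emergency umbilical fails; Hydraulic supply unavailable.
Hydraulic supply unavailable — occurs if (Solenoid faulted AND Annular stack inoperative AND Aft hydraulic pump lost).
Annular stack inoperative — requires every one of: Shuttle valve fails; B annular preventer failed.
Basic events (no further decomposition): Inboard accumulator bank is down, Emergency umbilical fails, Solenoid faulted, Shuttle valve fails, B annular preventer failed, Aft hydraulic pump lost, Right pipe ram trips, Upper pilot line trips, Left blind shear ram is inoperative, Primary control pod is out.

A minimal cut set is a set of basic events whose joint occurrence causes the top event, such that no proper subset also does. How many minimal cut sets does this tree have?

Annular stack inoperative [AND]: one cut set from each child combined → 1 × 1 = 1 cut set(s).
Hydraulic supply unavailable [AND]: one cut set from each child combined → 1 × 1 × 1 = 1 cut set(s).
Control pod lost [OR]: union of children's cut sets → 3 cut set(s).
Backup path unavailable [OR]: union of children's cut sets → 3 cut set(s).
Offshore blowout preventer fails to close [OR]: union of children's cut sets → 7 cut set(s).
Minimal cut sets: {Inboard accumulator bank is down}; {Emergency umbilical fails}; {Aft hydraulic pump lost, B annular preventer failed, Shuttle valve fails, Solenoid faulted}; {Right pipe ram trips}; {Upper pilot line trips}; {Left blind shear ram is inoperative}; {Primary control pod is out}.

7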